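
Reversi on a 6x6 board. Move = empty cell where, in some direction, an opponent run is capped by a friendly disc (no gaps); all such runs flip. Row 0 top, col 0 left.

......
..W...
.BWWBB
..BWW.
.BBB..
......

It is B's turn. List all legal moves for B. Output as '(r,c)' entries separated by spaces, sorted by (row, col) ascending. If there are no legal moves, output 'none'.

(0,1): no bracket -> illegal
(0,2): flips 2 -> legal
(0,3): flips 1 -> legal
(1,1): no bracket -> illegal
(1,3): flips 2 -> legal
(1,4): flips 1 -> legal
(3,1): no bracket -> illegal
(3,5): flips 2 -> legal
(4,4): flips 1 -> legal
(4,5): no bracket -> illegal

Answer: (0,2) (0,3) (1,3) (1,4) (3,5) (4,4)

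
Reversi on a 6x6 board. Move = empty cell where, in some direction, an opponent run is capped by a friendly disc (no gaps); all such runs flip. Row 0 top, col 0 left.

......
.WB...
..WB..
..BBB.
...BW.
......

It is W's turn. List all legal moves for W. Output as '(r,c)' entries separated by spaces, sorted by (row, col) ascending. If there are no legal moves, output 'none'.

(0,1): no bracket -> illegal
(0,2): flips 1 -> legal
(0,3): no bracket -> illegal
(1,3): flips 1 -> legal
(1,4): no bracket -> illegal
(2,1): no bracket -> illegal
(2,4): flips 2 -> legal
(2,5): no bracket -> illegal
(3,1): no bracket -> illegal
(3,5): no bracket -> illegal
(4,1): no bracket -> illegal
(4,2): flips 2 -> legal
(4,5): no bracket -> illegal
(5,2): no bracket -> illegal
(5,3): no bracket -> illegal
(5,4): no bracket -> illegal

Answer: (0,2) (1,3) (2,4) (4,2)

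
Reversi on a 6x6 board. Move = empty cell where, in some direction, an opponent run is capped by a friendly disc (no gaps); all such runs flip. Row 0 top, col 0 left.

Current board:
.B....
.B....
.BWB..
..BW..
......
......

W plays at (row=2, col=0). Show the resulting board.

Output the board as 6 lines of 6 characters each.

Answer: .B....
.B....
WWWB..
..BW..
......
......

Derivation:
Place W at (2,0); scan 8 dirs for brackets.
Dir NW: edge -> no flip
Dir N: first cell '.' (not opp) -> no flip
Dir NE: opp run (1,1), next='.' -> no flip
Dir W: edge -> no flip
Dir E: opp run (2,1) capped by W -> flip
Dir SW: edge -> no flip
Dir S: first cell '.' (not opp) -> no flip
Dir SE: first cell '.' (not opp) -> no flip
All flips: (2,1)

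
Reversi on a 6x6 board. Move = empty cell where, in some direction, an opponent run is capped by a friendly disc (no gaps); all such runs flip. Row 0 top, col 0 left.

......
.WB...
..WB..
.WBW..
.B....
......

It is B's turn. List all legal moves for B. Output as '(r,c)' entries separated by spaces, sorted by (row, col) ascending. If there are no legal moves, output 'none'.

Answer: (1,0) (2,1) (3,0) (3,4) (4,3)

Derivation:
(0,0): no bracket -> illegal
(0,1): no bracket -> illegal
(0,2): no bracket -> illegal
(1,0): flips 1 -> legal
(1,3): no bracket -> illegal
(2,0): no bracket -> illegal
(2,1): flips 2 -> legal
(2,4): no bracket -> illegal
(3,0): flips 1 -> legal
(3,4): flips 1 -> legal
(4,0): no bracket -> illegal
(4,2): no bracket -> illegal
(4,3): flips 1 -> legal
(4,4): no bracket -> illegal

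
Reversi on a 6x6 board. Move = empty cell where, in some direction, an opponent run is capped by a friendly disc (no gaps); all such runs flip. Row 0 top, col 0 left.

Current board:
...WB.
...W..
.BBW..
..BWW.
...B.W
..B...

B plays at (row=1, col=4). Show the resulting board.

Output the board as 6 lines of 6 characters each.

Answer: ...WB.
...WB.
.BBB..
..BWW.
...B.W
..B...

Derivation:
Place B at (1,4); scan 8 dirs for brackets.
Dir NW: opp run (0,3), next=edge -> no flip
Dir N: first cell 'B' (not opp) -> no flip
Dir NE: first cell '.' (not opp) -> no flip
Dir W: opp run (1,3), next='.' -> no flip
Dir E: first cell '.' (not opp) -> no flip
Dir SW: opp run (2,3) capped by B -> flip
Dir S: first cell '.' (not opp) -> no flip
Dir SE: first cell '.' (not opp) -> no flip
All flips: (2,3)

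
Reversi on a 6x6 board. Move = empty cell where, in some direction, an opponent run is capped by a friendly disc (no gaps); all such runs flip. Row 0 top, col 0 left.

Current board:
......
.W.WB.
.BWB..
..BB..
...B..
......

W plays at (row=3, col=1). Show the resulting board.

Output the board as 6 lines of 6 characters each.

Place W at (3,1); scan 8 dirs for brackets.
Dir NW: first cell '.' (not opp) -> no flip
Dir N: opp run (2,1) capped by W -> flip
Dir NE: first cell 'W' (not opp) -> no flip
Dir W: first cell '.' (not opp) -> no flip
Dir E: opp run (3,2) (3,3), next='.' -> no flip
Dir SW: first cell '.' (not opp) -> no flip
Dir S: first cell '.' (not opp) -> no flip
Dir SE: first cell '.' (not opp) -> no flip
All flips: (2,1)

Answer: ......
.W.WB.
.WWB..
.WBB..
...B..
......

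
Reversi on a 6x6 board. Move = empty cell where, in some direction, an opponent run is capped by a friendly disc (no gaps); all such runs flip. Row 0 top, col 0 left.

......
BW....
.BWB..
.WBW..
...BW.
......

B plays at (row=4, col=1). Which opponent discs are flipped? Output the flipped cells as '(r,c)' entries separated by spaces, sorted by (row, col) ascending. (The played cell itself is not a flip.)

Dir NW: first cell '.' (not opp) -> no flip
Dir N: opp run (3,1) capped by B -> flip
Dir NE: first cell 'B' (not opp) -> no flip
Dir W: first cell '.' (not opp) -> no flip
Dir E: first cell '.' (not opp) -> no flip
Dir SW: first cell '.' (not opp) -> no flip
Dir S: first cell '.' (not opp) -> no flip
Dir SE: first cell '.' (not opp) -> no flip

Answer: (3,1)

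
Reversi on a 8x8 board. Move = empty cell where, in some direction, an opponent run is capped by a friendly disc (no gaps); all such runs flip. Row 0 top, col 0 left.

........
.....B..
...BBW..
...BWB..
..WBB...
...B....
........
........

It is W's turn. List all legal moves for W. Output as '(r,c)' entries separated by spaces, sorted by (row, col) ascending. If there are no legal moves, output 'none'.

Answer: (0,5) (0,6) (1,2) (1,4) (2,2) (3,2) (3,6) (4,5) (5,2) (5,4) (6,4)

Derivation:
(0,4): no bracket -> illegal
(0,5): flips 1 -> legal
(0,6): flips 3 -> legal
(1,2): flips 1 -> legal
(1,3): no bracket -> illegal
(1,4): flips 1 -> legal
(1,6): no bracket -> illegal
(2,2): flips 2 -> legal
(2,6): no bracket -> illegal
(3,2): flips 1 -> legal
(3,6): flips 1 -> legal
(4,5): flips 3 -> legal
(4,6): no bracket -> illegal
(5,2): flips 1 -> legal
(5,4): flips 1 -> legal
(5,5): no bracket -> illegal
(6,2): no bracket -> illegal
(6,3): no bracket -> illegal
(6,4): flips 1 -> legal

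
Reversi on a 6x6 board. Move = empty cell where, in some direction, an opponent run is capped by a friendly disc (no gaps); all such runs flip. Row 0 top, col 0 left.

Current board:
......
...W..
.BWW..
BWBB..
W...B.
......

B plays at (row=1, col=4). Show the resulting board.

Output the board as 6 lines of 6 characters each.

Answer: ......
...WB.
.BWB..
BWBB..
W...B.
......

Derivation:
Place B at (1,4); scan 8 dirs for brackets.
Dir NW: first cell '.' (not opp) -> no flip
Dir N: first cell '.' (not opp) -> no flip
Dir NE: first cell '.' (not opp) -> no flip
Dir W: opp run (1,3), next='.' -> no flip
Dir E: first cell '.' (not opp) -> no flip
Dir SW: opp run (2,3) capped by B -> flip
Dir S: first cell '.' (not opp) -> no flip
Dir SE: first cell '.' (not opp) -> no flip
All flips: (2,3)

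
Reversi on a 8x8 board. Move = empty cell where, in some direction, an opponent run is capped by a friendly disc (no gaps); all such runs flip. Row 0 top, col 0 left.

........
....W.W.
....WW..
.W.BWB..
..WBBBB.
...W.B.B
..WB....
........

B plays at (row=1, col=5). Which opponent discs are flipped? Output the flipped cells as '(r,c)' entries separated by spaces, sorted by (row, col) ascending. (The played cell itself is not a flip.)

Answer: (2,4) (2,5)

Derivation:
Dir NW: first cell '.' (not opp) -> no flip
Dir N: first cell '.' (not opp) -> no flip
Dir NE: first cell '.' (not opp) -> no flip
Dir W: opp run (1,4), next='.' -> no flip
Dir E: opp run (1,6), next='.' -> no flip
Dir SW: opp run (2,4) capped by B -> flip
Dir S: opp run (2,5) capped by B -> flip
Dir SE: first cell '.' (not opp) -> no flip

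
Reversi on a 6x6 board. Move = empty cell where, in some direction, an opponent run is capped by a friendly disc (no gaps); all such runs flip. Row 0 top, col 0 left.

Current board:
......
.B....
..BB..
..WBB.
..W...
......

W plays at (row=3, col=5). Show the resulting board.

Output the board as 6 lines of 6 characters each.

Place W at (3,5); scan 8 dirs for brackets.
Dir NW: first cell '.' (not opp) -> no flip
Dir N: first cell '.' (not opp) -> no flip
Dir NE: edge -> no flip
Dir W: opp run (3,4) (3,3) capped by W -> flip
Dir E: edge -> no flip
Dir SW: first cell '.' (not opp) -> no flip
Dir S: first cell '.' (not opp) -> no flip
Dir SE: edge -> no flip
All flips: (3,3) (3,4)

Answer: ......
.B....
..BB..
..WWWW
..W...
......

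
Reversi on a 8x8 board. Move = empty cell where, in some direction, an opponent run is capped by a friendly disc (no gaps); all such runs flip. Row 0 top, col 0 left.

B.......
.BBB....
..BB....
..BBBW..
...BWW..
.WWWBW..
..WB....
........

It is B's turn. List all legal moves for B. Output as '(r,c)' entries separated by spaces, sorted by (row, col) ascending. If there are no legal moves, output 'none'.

Answer: (3,6) (4,1) (4,6) (5,0) (5,6) (6,1) (6,6)

Derivation:
(2,4): no bracket -> illegal
(2,5): no bracket -> illegal
(2,6): no bracket -> illegal
(3,6): flips 2 -> legal
(4,0): no bracket -> illegal
(4,1): flips 1 -> legal
(4,2): no bracket -> illegal
(4,6): flips 2 -> legal
(5,0): flips 3 -> legal
(5,6): flips 2 -> legal
(6,0): no bracket -> illegal
(6,1): flips 2 -> legal
(6,4): no bracket -> illegal
(6,5): no bracket -> illegal
(6,6): flips 2 -> legal
(7,1): no bracket -> illegal
(7,2): no bracket -> illegal
(7,3): no bracket -> illegal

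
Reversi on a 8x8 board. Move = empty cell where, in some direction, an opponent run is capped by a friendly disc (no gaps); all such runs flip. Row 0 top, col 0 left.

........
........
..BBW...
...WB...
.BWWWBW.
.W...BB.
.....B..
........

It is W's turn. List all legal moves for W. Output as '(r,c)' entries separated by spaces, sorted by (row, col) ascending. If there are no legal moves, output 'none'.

(1,1): flips 1 -> legal
(1,2): no bracket -> illegal
(1,3): flips 1 -> legal
(1,4): no bracket -> illegal
(2,1): flips 2 -> legal
(2,5): flips 1 -> legal
(3,0): no bracket -> illegal
(3,1): flips 1 -> legal
(3,2): no bracket -> illegal
(3,5): flips 1 -> legal
(3,6): no bracket -> illegal
(4,0): flips 1 -> legal
(4,7): no bracket -> illegal
(5,0): no bracket -> illegal
(5,2): no bracket -> illegal
(5,4): no bracket -> illegal
(5,7): no bracket -> illegal
(6,4): flips 1 -> legal
(6,6): flips 2 -> legal
(6,7): no bracket -> illegal
(7,4): no bracket -> illegal
(7,5): no bracket -> illegal
(7,6): no bracket -> illegal

Answer: (1,1) (1,3) (2,1) (2,5) (3,1) (3,5) (4,0) (6,4) (6,6)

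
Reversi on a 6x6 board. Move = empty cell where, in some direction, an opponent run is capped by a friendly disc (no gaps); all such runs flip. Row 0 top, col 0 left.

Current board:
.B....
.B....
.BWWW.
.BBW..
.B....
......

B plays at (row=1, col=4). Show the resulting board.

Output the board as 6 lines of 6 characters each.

Place B at (1,4); scan 8 dirs for brackets.
Dir NW: first cell '.' (not opp) -> no flip
Dir N: first cell '.' (not opp) -> no flip
Dir NE: first cell '.' (not opp) -> no flip
Dir W: first cell '.' (not opp) -> no flip
Dir E: first cell '.' (not opp) -> no flip
Dir SW: opp run (2,3) capped by B -> flip
Dir S: opp run (2,4), next='.' -> no flip
Dir SE: first cell '.' (not opp) -> no flip
All flips: (2,3)

Answer: .B....
.B..B.
.BWBW.
.BBW..
.B....
......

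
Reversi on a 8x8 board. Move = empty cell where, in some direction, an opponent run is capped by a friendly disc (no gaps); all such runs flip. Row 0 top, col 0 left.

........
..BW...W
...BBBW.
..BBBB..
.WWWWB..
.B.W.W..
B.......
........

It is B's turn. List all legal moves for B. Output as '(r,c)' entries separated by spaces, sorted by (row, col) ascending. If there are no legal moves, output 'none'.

Answer: (0,2) (0,3) (1,4) (2,7) (3,1) (4,0) (5,0) (5,2) (5,4) (6,2) (6,3) (6,5) (6,6)

Derivation:
(0,2): flips 1 -> legal
(0,3): flips 1 -> legal
(0,4): no bracket -> illegal
(0,6): no bracket -> illegal
(0,7): no bracket -> illegal
(1,4): flips 1 -> legal
(1,5): no bracket -> illegal
(1,6): no bracket -> illegal
(2,2): no bracket -> illegal
(2,7): flips 1 -> legal
(3,0): no bracket -> illegal
(3,1): flips 1 -> legal
(3,6): no bracket -> illegal
(3,7): no bracket -> illegal
(4,0): flips 4 -> legal
(4,6): no bracket -> illegal
(5,0): flips 1 -> legal
(5,2): flips 2 -> legal
(5,4): flips 2 -> legal
(5,6): no bracket -> illegal
(6,2): flips 2 -> legal
(6,3): flips 2 -> legal
(6,4): no bracket -> illegal
(6,5): flips 1 -> legal
(6,6): flips 2 -> legal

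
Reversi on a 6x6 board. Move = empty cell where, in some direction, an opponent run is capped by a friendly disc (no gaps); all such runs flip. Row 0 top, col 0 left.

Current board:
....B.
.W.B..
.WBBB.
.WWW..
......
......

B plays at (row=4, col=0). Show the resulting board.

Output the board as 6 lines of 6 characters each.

Place B at (4,0); scan 8 dirs for brackets.
Dir NW: edge -> no flip
Dir N: first cell '.' (not opp) -> no flip
Dir NE: opp run (3,1) capped by B -> flip
Dir W: edge -> no flip
Dir E: first cell '.' (not opp) -> no flip
Dir SW: edge -> no flip
Dir S: first cell '.' (not opp) -> no flip
Dir SE: first cell '.' (not opp) -> no flip
All flips: (3,1)

Answer: ....B.
.W.B..
.WBBB.
.BWW..
B.....
......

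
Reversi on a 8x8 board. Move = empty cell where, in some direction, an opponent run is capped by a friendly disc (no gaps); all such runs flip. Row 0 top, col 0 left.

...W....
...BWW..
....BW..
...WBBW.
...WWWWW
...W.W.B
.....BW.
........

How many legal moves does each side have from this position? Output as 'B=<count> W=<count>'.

-- B to move --
(0,2): no bracket -> illegal
(0,4): flips 1 -> legal
(0,5): flips 2 -> legal
(0,6): flips 1 -> legal
(1,2): no bracket -> illegal
(1,6): flips 3 -> legal
(2,2): no bracket -> illegal
(2,3): no bracket -> illegal
(2,6): flips 1 -> legal
(2,7): no bracket -> illegal
(3,2): flips 1 -> legal
(3,7): flips 2 -> legal
(4,2): flips 1 -> legal
(5,2): flips 1 -> legal
(5,4): flips 1 -> legal
(5,6): flips 1 -> legal
(6,2): flips 2 -> legal
(6,3): no bracket -> illegal
(6,4): no bracket -> illegal
(6,7): flips 1 -> legal
(7,5): flips 1 -> legal
(7,6): no bracket -> illegal
(7,7): no bracket -> illegal
B mobility = 14
-- W to move --
(0,2): flips 3 -> legal
(0,4): no bracket -> illegal
(1,2): flips 1 -> legal
(2,2): no bracket -> illegal
(2,3): flips 3 -> legal
(2,6): flips 1 -> legal
(5,4): no bracket -> illegal
(5,6): no bracket -> illegal
(6,4): flips 1 -> legal
(6,7): flips 1 -> legal
(7,4): no bracket -> illegal
(7,5): flips 1 -> legal
(7,6): no bracket -> illegal
W mobility = 7

Answer: B=14 W=7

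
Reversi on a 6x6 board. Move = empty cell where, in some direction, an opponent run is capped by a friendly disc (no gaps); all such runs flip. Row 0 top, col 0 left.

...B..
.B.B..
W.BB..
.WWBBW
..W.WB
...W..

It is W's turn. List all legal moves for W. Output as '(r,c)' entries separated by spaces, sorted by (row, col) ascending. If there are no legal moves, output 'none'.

(0,0): flips 3 -> legal
(0,1): no bracket -> illegal
(0,2): flips 1 -> legal
(0,4): flips 2 -> legal
(1,0): no bracket -> illegal
(1,2): flips 1 -> legal
(1,4): flips 1 -> legal
(2,1): no bracket -> illegal
(2,4): flips 2 -> legal
(2,5): no bracket -> illegal
(4,3): no bracket -> illegal
(5,4): no bracket -> illegal
(5,5): flips 1 -> legal

Answer: (0,0) (0,2) (0,4) (1,2) (1,4) (2,4) (5,5)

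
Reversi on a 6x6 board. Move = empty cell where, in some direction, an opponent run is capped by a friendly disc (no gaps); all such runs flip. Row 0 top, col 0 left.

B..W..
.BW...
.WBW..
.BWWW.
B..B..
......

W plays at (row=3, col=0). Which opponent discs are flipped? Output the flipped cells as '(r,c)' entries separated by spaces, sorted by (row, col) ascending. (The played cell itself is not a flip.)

Answer: (3,1)

Derivation:
Dir NW: edge -> no flip
Dir N: first cell '.' (not opp) -> no flip
Dir NE: first cell 'W' (not opp) -> no flip
Dir W: edge -> no flip
Dir E: opp run (3,1) capped by W -> flip
Dir SW: edge -> no flip
Dir S: opp run (4,0), next='.' -> no flip
Dir SE: first cell '.' (not opp) -> no flip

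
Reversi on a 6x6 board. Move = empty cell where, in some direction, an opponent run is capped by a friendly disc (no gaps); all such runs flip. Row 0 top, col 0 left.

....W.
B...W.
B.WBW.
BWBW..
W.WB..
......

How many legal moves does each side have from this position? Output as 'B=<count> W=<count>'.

-- B to move --
(0,3): no bracket -> illegal
(0,5): flips 1 -> legal
(1,1): no bracket -> illegal
(1,2): flips 1 -> legal
(1,3): no bracket -> illegal
(1,5): no bracket -> illegal
(2,1): flips 1 -> legal
(2,5): flips 1 -> legal
(3,4): flips 1 -> legal
(3,5): no bracket -> illegal
(4,1): flips 1 -> legal
(4,4): no bracket -> illegal
(5,0): flips 1 -> legal
(5,1): no bracket -> illegal
(5,2): flips 1 -> legal
(5,3): flips 2 -> legal
B mobility = 9
-- W to move --
(0,0): flips 3 -> legal
(0,1): no bracket -> illegal
(1,1): no bracket -> illegal
(1,2): no bracket -> illegal
(1,3): flips 1 -> legal
(2,1): no bracket -> illegal
(3,4): no bracket -> illegal
(4,1): flips 2 -> legal
(4,4): flips 1 -> legal
(5,2): no bracket -> illegal
(5,3): flips 1 -> legal
(5,4): no bracket -> illegal
W mobility = 5

Answer: B=9 W=5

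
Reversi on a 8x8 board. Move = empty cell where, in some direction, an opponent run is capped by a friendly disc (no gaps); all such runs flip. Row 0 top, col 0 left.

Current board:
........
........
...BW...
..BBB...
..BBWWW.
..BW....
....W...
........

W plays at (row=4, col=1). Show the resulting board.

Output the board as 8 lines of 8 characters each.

Place W at (4,1); scan 8 dirs for brackets.
Dir NW: first cell '.' (not opp) -> no flip
Dir N: first cell '.' (not opp) -> no flip
Dir NE: opp run (3,2) (2,3), next='.' -> no flip
Dir W: first cell '.' (not opp) -> no flip
Dir E: opp run (4,2) (4,3) capped by W -> flip
Dir SW: first cell '.' (not opp) -> no flip
Dir S: first cell '.' (not opp) -> no flip
Dir SE: opp run (5,2), next='.' -> no flip
All flips: (4,2) (4,3)

Answer: ........
........
...BW...
..BBB...
.WWWWWW.
..BW....
....W...
........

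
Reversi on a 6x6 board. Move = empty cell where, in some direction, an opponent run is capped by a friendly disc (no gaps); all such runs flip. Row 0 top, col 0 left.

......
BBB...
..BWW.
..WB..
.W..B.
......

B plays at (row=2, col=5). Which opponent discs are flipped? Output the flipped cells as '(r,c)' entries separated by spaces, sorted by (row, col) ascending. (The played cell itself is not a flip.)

Answer: (2,3) (2,4)

Derivation:
Dir NW: first cell '.' (not opp) -> no flip
Dir N: first cell '.' (not opp) -> no flip
Dir NE: edge -> no flip
Dir W: opp run (2,4) (2,3) capped by B -> flip
Dir E: edge -> no flip
Dir SW: first cell '.' (not opp) -> no flip
Dir S: first cell '.' (not opp) -> no flip
Dir SE: edge -> no flip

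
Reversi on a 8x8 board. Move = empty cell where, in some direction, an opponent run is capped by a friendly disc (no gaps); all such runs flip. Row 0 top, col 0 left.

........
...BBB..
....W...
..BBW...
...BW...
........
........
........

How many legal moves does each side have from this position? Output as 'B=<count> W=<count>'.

-- B to move --
(2,3): no bracket -> illegal
(2,5): flips 1 -> legal
(3,5): flips 2 -> legal
(4,5): flips 1 -> legal
(5,3): no bracket -> illegal
(5,4): flips 3 -> legal
(5,5): flips 1 -> legal
B mobility = 5
-- W to move --
(0,2): flips 1 -> legal
(0,3): no bracket -> illegal
(0,4): flips 1 -> legal
(0,5): no bracket -> illegal
(0,6): flips 1 -> legal
(1,2): no bracket -> illegal
(1,6): no bracket -> illegal
(2,1): no bracket -> illegal
(2,2): flips 1 -> legal
(2,3): no bracket -> illegal
(2,5): no bracket -> illegal
(2,6): no bracket -> illegal
(3,1): flips 2 -> legal
(4,1): no bracket -> illegal
(4,2): flips 2 -> legal
(5,2): flips 1 -> legal
(5,3): no bracket -> illegal
(5,4): no bracket -> illegal
W mobility = 7

Answer: B=5 W=7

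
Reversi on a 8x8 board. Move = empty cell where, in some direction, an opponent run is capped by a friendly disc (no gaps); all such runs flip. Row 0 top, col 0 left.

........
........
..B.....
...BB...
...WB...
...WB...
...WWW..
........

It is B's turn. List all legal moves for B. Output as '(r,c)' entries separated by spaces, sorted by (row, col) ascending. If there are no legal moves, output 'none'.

(3,2): flips 1 -> legal
(4,2): flips 1 -> legal
(5,2): flips 2 -> legal
(5,5): no bracket -> illegal
(5,6): no bracket -> illegal
(6,2): flips 1 -> legal
(6,6): no bracket -> illegal
(7,2): flips 1 -> legal
(7,3): flips 3 -> legal
(7,4): flips 1 -> legal
(7,5): no bracket -> illegal
(7,6): flips 1 -> legal

Answer: (3,2) (4,2) (5,2) (6,2) (7,2) (7,3) (7,4) (7,6)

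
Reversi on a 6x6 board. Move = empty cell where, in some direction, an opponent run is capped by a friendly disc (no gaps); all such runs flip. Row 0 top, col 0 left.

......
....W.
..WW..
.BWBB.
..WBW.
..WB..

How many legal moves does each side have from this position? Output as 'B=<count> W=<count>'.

Answer: B=10 W=8

Derivation:
-- B to move --
(0,3): no bracket -> illegal
(0,4): no bracket -> illegal
(0,5): no bracket -> illegal
(1,1): flips 1 -> legal
(1,2): flips 1 -> legal
(1,3): flips 2 -> legal
(1,5): no bracket -> illegal
(2,1): flips 1 -> legal
(2,4): no bracket -> illegal
(2,5): no bracket -> illegal
(3,5): flips 1 -> legal
(4,1): flips 1 -> legal
(4,5): flips 1 -> legal
(5,1): flips 2 -> legal
(5,4): flips 1 -> legal
(5,5): flips 1 -> legal
B mobility = 10
-- W to move --
(2,0): flips 1 -> legal
(2,1): no bracket -> illegal
(2,4): flips 2 -> legal
(2,5): flips 2 -> legal
(3,0): flips 1 -> legal
(3,5): flips 2 -> legal
(4,0): flips 1 -> legal
(4,1): no bracket -> illegal
(4,5): flips 1 -> legal
(5,4): flips 2 -> legal
W mobility = 8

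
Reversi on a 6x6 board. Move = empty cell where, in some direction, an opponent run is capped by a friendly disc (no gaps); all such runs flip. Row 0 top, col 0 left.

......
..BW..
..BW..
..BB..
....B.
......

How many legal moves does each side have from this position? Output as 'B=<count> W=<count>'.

-- B to move --
(0,2): no bracket -> illegal
(0,3): flips 2 -> legal
(0,4): flips 1 -> legal
(1,4): flips 2 -> legal
(2,4): flips 1 -> legal
(3,4): flips 1 -> legal
B mobility = 5
-- W to move --
(0,1): flips 1 -> legal
(0,2): no bracket -> illegal
(0,3): no bracket -> illegal
(1,1): flips 1 -> legal
(2,1): flips 1 -> legal
(2,4): no bracket -> illegal
(3,1): flips 1 -> legal
(3,4): no bracket -> illegal
(3,5): no bracket -> illegal
(4,1): flips 1 -> legal
(4,2): no bracket -> illegal
(4,3): flips 1 -> legal
(4,5): no bracket -> illegal
(5,3): no bracket -> illegal
(5,4): no bracket -> illegal
(5,5): no bracket -> illegal
W mobility = 6

Answer: B=5 W=6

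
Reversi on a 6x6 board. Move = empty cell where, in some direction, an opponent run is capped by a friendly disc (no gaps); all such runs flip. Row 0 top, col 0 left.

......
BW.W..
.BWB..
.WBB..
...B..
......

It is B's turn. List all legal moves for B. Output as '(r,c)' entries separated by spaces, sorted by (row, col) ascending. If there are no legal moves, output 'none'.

Answer: (0,0) (0,1) (0,3) (1,2) (3,0) (4,1)

Derivation:
(0,0): flips 2 -> legal
(0,1): flips 1 -> legal
(0,2): no bracket -> illegal
(0,3): flips 1 -> legal
(0,4): no bracket -> illegal
(1,2): flips 2 -> legal
(1,4): no bracket -> illegal
(2,0): no bracket -> illegal
(2,4): no bracket -> illegal
(3,0): flips 1 -> legal
(4,0): no bracket -> illegal
(4,1): flips 1 -> legal
(4,2): no bracket -> illegal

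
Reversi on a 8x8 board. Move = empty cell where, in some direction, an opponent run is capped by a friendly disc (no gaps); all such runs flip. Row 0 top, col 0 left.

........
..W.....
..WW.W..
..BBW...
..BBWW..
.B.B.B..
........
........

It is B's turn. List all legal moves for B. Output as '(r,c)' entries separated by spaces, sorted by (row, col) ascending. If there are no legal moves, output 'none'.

(0,1): no bracket -> illegal
(0,2): flips 2 -> legal
(0,3): no bracket -> illegal
(1,1): flips 1 -> legal
(1,3): flips 1 -> legal
(1,4): flips 1 -> legal
(1,5): no bracket -> illegal
(1,6): flips 2 -> legal
(2,1): no bracket -> illegal
(2,4): no bracket -> illegal
(2,6): no bracket -> illegal
(3,1): no bracket -> illegal
(3,5): flips 3 -> legal
(3,6): no bracket -> illegal
(4,6): flips 2 -> legal
(5,4): no bracket -> illegal
(5,6): no bracket -> illegal

Answer: (0,2) (1,1) (1,3) (1,4) (1,6) (3,5) (4,6)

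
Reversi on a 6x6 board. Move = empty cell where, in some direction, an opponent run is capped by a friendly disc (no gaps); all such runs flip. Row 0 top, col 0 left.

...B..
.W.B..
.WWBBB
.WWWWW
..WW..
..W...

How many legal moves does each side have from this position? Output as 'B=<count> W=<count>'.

-- B to move --
(0,0): no bracket -> illegal
(0,1): no bracket -> illegal
(0,2): no bracket -> illegal
(1,0): no bracket -> illegal
(1,2): no bracket -> illegal
(2,0): flips 2 -> legal
(3,0): no bracket -> illegal
(4,0): flips 2 -> legal
(4,1): flips 1 -> legal
(4,4): flips 1 -> legal
(4,5): flips 2 -> legal
(5,1): flips 2 -> legal
(5,3): flips 2 -> legal
(5,4): no bracket -> illegal
B mobility = 7
-- W to move --
(0,2): flips 2 -> legal
(0,4): flips 1 -> legal
(1,2): flips 1 -> legal
(1,4): flips 2 -> legal
(1,5): flips 2 -> legal
W mobility = 5

Answer: B=7 W=5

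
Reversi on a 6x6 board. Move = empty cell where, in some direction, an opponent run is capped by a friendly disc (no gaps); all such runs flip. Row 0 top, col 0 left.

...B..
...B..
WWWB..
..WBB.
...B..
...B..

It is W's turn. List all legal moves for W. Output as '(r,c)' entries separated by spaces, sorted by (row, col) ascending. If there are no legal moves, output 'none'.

Answer: (0,4) (1,4) (2,4) (3,5) (4,4) (5,4)

Derivation:
(0,2): no bracket -> illegal
(0,4): flips 1 -> legal
(1,2): no bracket -> illegal
(1,4): flips 1 -> legal
(2,4): flips 1 -> legal
(2,5): no bracket -> illegal
(3,5): flips 2 -> legal
(4,2): no bracket -> illegal
(4,4): flips 1 -> legal
(4,5): no bracket -> illegal
(5,2): no bracket -> illegal
(5,4): flips 1 -> legal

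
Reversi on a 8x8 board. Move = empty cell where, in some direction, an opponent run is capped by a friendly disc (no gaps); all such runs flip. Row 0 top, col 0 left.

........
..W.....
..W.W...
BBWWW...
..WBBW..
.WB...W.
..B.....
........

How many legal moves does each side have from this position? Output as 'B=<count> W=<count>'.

Answer: B=13 W=8

Derivation:
-- B to move --
(0,1): no bracket -> illegal
(0,2): flips 4 -> legal
(0,3): no bracket -> illegal
(1,1): flips 2 -> legal
(1,3): flips 1 -> legal
(1,4): flips 2 -> legal
(1,5): no bracket -> illegal
(2,1): flips 1 -> legal
(2,3): flips 1 -> legal
(2,5): flips 1 -> legal
(3,5): flips 3 -> legal
(3,6): no bracket -> illegal
(4,0): flips 1 -> legal
(4,1): flips 1 -> legal
(4,6): flips 1 -> legal
(4,7): no bracket -> illegal
(5,0): flips 1 -> legal
(5,3): flips 1 -> legal
(5,4): no bracket -> illegal
(5,5): no bracket -> illegal
(5,7): no bracket -> illegal
(6,0): no bracket -> illegal
(6,1): no bracket -> illegal
(6,5): no bracket -> illegal
(6,6): no bracket -> illegal
(6,7): no bracket -> illegal
B mobility = 13
-- W to move --
(2,0): flips 1 -> legal
(2,1): no bracket -> illegal
(3,5): no bracket -> illegal
(4,0): flips 1 -> legal
(4,1): no bracket -> illegal
(5,3): flips 2 -> legal
(5,4): flips 2 -> legal
(5,5): flips 1 -> legal
(6,1): flips 2 -> legal
(6,3): no bracket -> illegal
(7,1): no bracket -> illegal
(7,2): flips 2 -> legal
(7,3): flips 1 -> legal
W mobility = 8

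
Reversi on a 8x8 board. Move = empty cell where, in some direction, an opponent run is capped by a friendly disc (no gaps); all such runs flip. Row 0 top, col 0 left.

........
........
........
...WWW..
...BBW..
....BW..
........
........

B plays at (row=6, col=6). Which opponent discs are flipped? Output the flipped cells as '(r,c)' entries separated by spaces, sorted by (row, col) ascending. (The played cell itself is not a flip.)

Dir NW: opp run (5,5) capped by B -> flip
Dir N: first cell '.' (not opp) -> no flip
Dir NE: first cell '.' (not opp) -> no flip
Dir W: first cell '.' (not opp) -> no flip
Dir E: first cell '.' (not opp) -> no flip
Dir SW: first cell '.' (not opp) -> no flip
Dir S: first cell '.' (not opp) -> no flip
Dir SE: first cell '.' (not opp) -> no flip

Answer: (5,5)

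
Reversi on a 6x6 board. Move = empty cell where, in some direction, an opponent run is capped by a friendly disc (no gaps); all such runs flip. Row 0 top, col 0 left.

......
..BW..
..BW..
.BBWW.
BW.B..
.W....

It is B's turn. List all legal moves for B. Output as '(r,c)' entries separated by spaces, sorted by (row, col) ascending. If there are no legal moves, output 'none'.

(0,2): no bracket -> illegal
(0,3): flips 3 -> legal
(0,4): flips 1 -> legal
(1,4): flips 2 -> legal
(2,4): flips 1 -> legal
(2,5): flips 1 -> legal
(3,0): no bracket -> illegal
(3,5): flips 2 -> legal
(4,2): flips 1 -> legal
(4,4): flips 1 -> legal
(4,5): flips 2 -> legal
(5,0): flips 1 -> legal
(5,2): no bracket -> illegal

Answer: (0,3) (0,4) (1,4) (2,4) (2,5) (3,5) (4,2) (4,4) (4,5) (5,0)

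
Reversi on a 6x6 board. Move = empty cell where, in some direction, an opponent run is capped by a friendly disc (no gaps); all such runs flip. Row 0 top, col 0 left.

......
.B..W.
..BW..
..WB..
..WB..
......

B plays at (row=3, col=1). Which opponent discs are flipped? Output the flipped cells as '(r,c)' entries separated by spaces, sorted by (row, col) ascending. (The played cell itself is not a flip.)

Dir NW: first cell '.' (not opp) -> no flip
Dir N: first cell '.' (not opp) -> no flip
Dir NE: first cell 'B' (not opp) -> no flip
Dir W: first cell '.' (not opp) -> no flip
Dir E: opp run (3,2) capped by B -> flip
Dir SW: first cell '.' (not opp) -> no flip
Dir S: first cell '.' (not opp) -> no flip
Dir SE: opp run (4,2), next='.' -> no flip

Answer: (3,2)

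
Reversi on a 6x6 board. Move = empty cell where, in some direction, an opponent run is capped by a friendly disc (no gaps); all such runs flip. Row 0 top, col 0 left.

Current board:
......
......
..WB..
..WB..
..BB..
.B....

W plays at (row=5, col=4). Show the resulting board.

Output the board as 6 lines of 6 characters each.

Place W at (5,4); scan 8 dirs for brackets.
Dir NW: opp run (4,3) capped by W -> flip
Dir N: first cell '.' (not opp) -> no flip
Dir NE: first cell '.' (not opp) -> no flip
Dir W: first cell '.' (not opp) -> no flip
Dir E: first cell '.' (not opp) -> no flip
Dir SW: edge -> no flip
Dir S: edge -> no flip
Dir SE: edge -> no flip
All flips: (4,3)

Answer: ......
......
..WB..
..WB..
..BW..
.B..W.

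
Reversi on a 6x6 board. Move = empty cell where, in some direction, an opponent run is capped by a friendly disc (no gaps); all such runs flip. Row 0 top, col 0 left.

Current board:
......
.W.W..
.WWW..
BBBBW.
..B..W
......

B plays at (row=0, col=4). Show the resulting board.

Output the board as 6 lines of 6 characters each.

Answer: ....B.
.W.B..
.WBW..
BBBBW.
..B..W
......

Derivation:
Place B at (0,4); scan 8 dirs for brackets.
Dir NW: edge -> no flip
Dir N: edge -> no flip
Dir NE: edge -> no flip
Dir W: first cell '.' (not opp) -> no flip
Dir E: first cell '.' (not opp) -> no flip
Dir SW: opp run (1,3) (2,2) capped by B -> flip
Dir S: first cell '.' (not opp) -> no flip
Dir SE: first cell '.' (not opp) -> no flip
All flips: (1,3) (2,2)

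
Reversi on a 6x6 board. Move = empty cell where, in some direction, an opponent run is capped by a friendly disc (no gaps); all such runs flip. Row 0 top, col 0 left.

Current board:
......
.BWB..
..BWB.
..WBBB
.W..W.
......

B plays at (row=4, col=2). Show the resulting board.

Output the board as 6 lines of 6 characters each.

Answer: ......
.BWB..
..BWB.
..BBBB
.WB.W.
......

Derivation:
Place B at (4,2); scan 8 dirs for brackets.
Dir NW: first cell '.' (not opp) -> no flip
Dir N: opp run (3,2) capped by B -> flip
Dir NE: first cell 'B' (not opp) -> no flip
Dir W: opp run (4,1), next='.' -> no flip
Dir E: first cell '.' (not opp) -> no flip
Dir SW: first cell '.' (not opp) -> no flip
Dir S: first cell '.' (not opp) -> no flip
Dir SE: first cell '.' (not opp) -> no flip
All flips: (3,2)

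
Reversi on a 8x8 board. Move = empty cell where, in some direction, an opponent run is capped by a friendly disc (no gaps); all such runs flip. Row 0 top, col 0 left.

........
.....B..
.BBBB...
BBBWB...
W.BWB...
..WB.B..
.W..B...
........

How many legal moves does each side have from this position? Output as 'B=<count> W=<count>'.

Answer: B=5 W=14

Derivation:
-- B to move --
(4,1): no bracket -> illegal
(5,0): flips 1 -> legal
(5,1): flips 1 -> legal
(5,4): flips 1 -> legal
(6,0): no bracket -> illegal
(6,2): flips 1 -> legal
(6,3): no bracket -> illegal
(7,0): flips 3 -> legal
(7,1): no bracket -> illegal
(7,2): no bracket -> illegal
B mobility = 5
-- W to move --
(0,4): no bracket -> illegal
(0,5): no bracket -> illegal
(0,6): flips 2 -> legal
(1,0): flips 2 -> legal
(1,1): flips 1 -> legal
(1,2): flips 3 -> legal
(1,3): flips 3 -> legal
(1,4): no bracket -> illegal
(1,6): no bracket -> illegal
(2,0): flips 1 -> legal
(2,5): flips 1 -> legal
(2,6): no bracket -> illegal
(3,5): flips 1 -> legal
(4,1): flips 1 -> legal
(4,5): flips 1 -> legal
(4,6): no bracket -> illegal
(5,1): flips 1 -> legal
(5,4): flips 1 -> legal
(5,6): no bracket -> illegal
(6,2): no bracket -> illegal
(6,3): flips 1 -> legal
(6,5): no bracket -> illegal
(6,6): flips 2 -> legal
(7,3): no bracket -> illegal
(7,4): no bracket -> illegal
(7,5): no bracket -> illegal
W mobility = 14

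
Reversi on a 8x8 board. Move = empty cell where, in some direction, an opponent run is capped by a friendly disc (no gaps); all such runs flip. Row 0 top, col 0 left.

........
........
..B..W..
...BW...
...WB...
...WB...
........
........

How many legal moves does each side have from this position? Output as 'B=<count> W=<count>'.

-- B to move --
(1,4): no bracket -> illegal
(1,5): no bracket -> illegal
(1,6): no bracket -> illegal
(2,3): no bracket -> illegal
(2,4): flips 1 -> legal
(2,6): no bracket -> illegal
(3,2): flips 1 -> legal
(3,5): flips 1 -> legal
(3,6): no bracket -> illegal
(4,2): flips 1 -> legal
(4,5): no bracket -> illegal
(5,2): flips 1 -> legal
(6,2): flips 1 -> legal
(6,3): flips 2 -> legal
(6,4): no bracket -> illegal
B mobility = 7
-- W to move --
(1,1): no bracket -> illegal
(1,2): no bracket -> illegal
(1,3): no bracket -> illegal
(2,1): no bracket -> illegal
(2,3): flips 1 -> legal
(2,4): no bracket -> illegal
(3,1): no bracket -> illegal
(3,2): flips 1 -> legal
(3,5): flips 1 -> legal
(4,2): no bracket -> illegal
(4,5): flips 1 -> legal
(5,5): flips 1 -> legal
(6,3): no bracket -> illegal
(6,4): flips 2 -> legal
(6,5): flips 1 -> legal
W mobility = 7

Answer: B=7 W=7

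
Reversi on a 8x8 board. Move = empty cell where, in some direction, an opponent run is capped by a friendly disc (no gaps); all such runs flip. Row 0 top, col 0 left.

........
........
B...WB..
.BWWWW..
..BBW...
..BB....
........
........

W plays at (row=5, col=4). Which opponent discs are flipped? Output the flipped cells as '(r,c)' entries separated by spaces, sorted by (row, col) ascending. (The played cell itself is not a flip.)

Dir NW: opp run (4,3) capped by W -> flip
Dir N: first cell 'W' (not opp) -> no flip
Dir NE: first cell '.' (not opp) -> no flip
Dir W: opp run (5,3) (5,2), next='.' -> no flip
Dir E: first cell '.' (not opp) -> no flip
Dir SW: first cell '.' (not opp) -> no flip
Dir S: first cell '.' (not opp) -> no flip
Dir SE: first cell '.' (not opp) -> no flip

Answer: (4,3)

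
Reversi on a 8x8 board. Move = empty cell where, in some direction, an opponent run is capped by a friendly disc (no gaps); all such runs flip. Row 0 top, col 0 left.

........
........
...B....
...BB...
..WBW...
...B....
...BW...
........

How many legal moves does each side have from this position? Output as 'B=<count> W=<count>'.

Answer: B=9 W=3

Derivation:
-- B to move --
(3,1): flips 1 -> legal
(3,2): no bracket -> illegal
(3,5): flips 1 -> legal
(4,1): flips 1 -> legal
(4,5): flips 1 -> legal
(5,1): flips 1 -> legal
(5,2): no bracket -> illegal
(5,4): flips 1 -> legal
(5,5): flips 1 -> legal
(6,5): flips 1 -> legal
(7,3): no bracket -> illegal
(7,4): no bracket -> illegal
(7,5): flips 1 -> legal
B mobility = 9
-- W to move --
(1,2): no bracket -> illegal
(1,3): no bracket -> illegal
(1,4): no bracket -> illegal
(2,2): flips 1 -> legal
(2,4): flips 2 -> legal
(2,5): no bracket -> illegal
(3,2): no bracket -> illegal
(3,5): no bracket -> illegal
(4,5): no bracket -> illegal
(5,2): no bracket -> illegal
(5,4): no bracket -> illegal
(6,2): flips 2 -> legal
(7,2): no bracket -> illegal
(7,3): no bracket -> illegal
(7,4): no bracket -> illegal
W mobility = 3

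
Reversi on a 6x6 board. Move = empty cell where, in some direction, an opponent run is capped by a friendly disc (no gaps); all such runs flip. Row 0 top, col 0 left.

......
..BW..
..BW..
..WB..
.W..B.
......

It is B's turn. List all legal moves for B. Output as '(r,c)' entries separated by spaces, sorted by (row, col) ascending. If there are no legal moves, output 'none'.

Answer: (0,3) (0,4) (1,4) (2,4) (3,1) (3,4) (4,2)

Derivation:
(0,2): no bracket -> illegal
(0,3): flips 2 -> legal
(0,4): flips 1 -> legal
(1,4): flips 1 -> legal
(2,1): no bracket -> illegal
(2,4): flips 1 -> legal
(3,0): no bracket -> illegal
(3,1): flips 1 -> legal
(3,4): flips 1 -> legal
(4,0): no bracket -> illegal
(4,2): flips 1 -> legal
(4,3): no bracket -> illegal
(5,0): no bracket -> illegal
(5,1): no bracket -> illegal
(5,2): no bracket -> illegal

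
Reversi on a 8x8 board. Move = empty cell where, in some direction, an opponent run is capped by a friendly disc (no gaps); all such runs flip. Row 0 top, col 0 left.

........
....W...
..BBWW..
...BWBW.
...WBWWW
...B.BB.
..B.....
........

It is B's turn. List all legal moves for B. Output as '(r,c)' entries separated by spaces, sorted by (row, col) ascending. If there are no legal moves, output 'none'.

(0,3): no bracket -> illegal
(0,4): flips 3 -> legal
(0,5): flips 1 -> legal
(1,3): flips 1 -> legal
(1,5): flips 2 -> legal
(1,6): no bracket -> illegal
(2,6): flips 4 -> legal
(2,7): no bracket -> illegal
(3,2): no bracket -> illegal
(3,7): flips 2 -> legal
(4,2): flips 1 -> legal
(5,2): no bracket -> illegal
(5,4): no bracket -> illegal
(5,7): flips 1 -> legal

Answer: (0,4) (0,5) (1,3) (1,5) (2,6) (3,7) (4,2) (5,7)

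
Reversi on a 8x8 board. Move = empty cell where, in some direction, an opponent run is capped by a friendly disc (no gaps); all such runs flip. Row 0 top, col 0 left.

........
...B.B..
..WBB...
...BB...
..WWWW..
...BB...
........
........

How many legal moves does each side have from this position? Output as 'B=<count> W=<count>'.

Answer: B=10 W=10

Derivation:
-- B to move --
(1,1): flips 1 -> legal
(1,2): no bracket -> illegal
(2,1): flips 1 -> legal
(3,1): flips 2 -> legal
(3,2): flips 1 -> legal
(3,5): flips 1 -> legal
(3,6): flips 1 -> legal
(4,1): no bracket -> illegal
(4,6): no bracket -> illegal
(5,1): flips 1 -> legal
(5,2): flips 1 -> legal
(5,5): flips 1 -> legal
(5,6): flips 1 -> legal
B mobility = 10
-- W to move --
(0,2): no bracket -> illegal
(0,3): flips 3 -> legal
(0,4): flips 1 -> legal
(0,5): no bracket -> illegal
(0,6): flips 3 -> legal
(1,2): flips 2 -> legal
(1,4): flips 2 -> legal
(1,6): no bracket -> illegal
(2,5): flips 3 -> legal
(2,6): no bracket -> illegal
(3,2): no bracket -> illegal
(3,5): no bracket -> illegal
(5,2): no bracket -> illegal
(5,5): no bracket -> illegal
(6,2): flips 1 -> legal
(6,3): flips 2 -> legal
(6,4): flips 2 -> legal
(6,5): flips 1 -> legal
W mobility = 10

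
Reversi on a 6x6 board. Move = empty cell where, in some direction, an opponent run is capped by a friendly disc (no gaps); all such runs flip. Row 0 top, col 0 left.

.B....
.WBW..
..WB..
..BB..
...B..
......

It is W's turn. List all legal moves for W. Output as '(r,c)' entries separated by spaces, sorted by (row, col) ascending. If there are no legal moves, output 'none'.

Answer: (0,2) (2,4) (4,2) (4,4) (5,3)

Derivation:
(0,0): no bracket -> illegal
(0,2): flips 1 -> legal
(0,3): no bracket -> illegal
(1,0): no bracket -> illegal
(1,4): no bracket -> illegal
(2,1): no bracket -> illegal
(2,4): flips 1 -> legal
(3,1): no bracket -> illegal
(3,4): no bracket -> illegal
(4,1): no bracket -> illegal
(4,2): flips 1 -> legal
(4,4): flips 1 -> legal
(5,2): no bracket -> illegal
(5,3): flips 3 -> legal
(5,4): no bracket -> illegal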